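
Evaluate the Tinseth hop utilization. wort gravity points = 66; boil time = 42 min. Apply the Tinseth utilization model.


U = 1.65·0.000125^(GP/1000) · (1 − e^(−0.04·t))/4.15
bigness = 1.65·0.000125^(66/1000) = 0.9118
boil_factor = (1 − e^(−0.04·42))/4.15 = 0.1961
U = 0.9118 · 0.1961

0.1788


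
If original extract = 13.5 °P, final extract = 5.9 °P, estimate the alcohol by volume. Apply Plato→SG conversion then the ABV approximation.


SG = 259/(259 − P);  ABV = (OG − FG)·131.25
OG = 259/(259 − 13.5) = 1.0550
FG = 259/(259 − 5.9) = 1.0233
ABV = (1.0550 − 1.0233)·131.25

4.1579 % ABV


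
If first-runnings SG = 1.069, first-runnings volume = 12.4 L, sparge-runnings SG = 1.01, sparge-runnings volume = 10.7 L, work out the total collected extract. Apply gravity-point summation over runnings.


total = Σ (SG_i − 1)·1000·V_i
first = (1.069 − 1)·1000·12.4 = 855.6000
sparge = (1.01 − 1)·1000·10.7 = 107.0000
total = 855.6000 + 107.0000

962.6000 gravity·L


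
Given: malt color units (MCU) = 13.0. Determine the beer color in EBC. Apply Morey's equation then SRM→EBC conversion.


SRM = 1.4922·MCU^0.6859;  EBC = SRM·1.97
SRM = 1.4922·13.0^0.6859 = 8.6672
EBC = 8.6672·1.97

17.0745 EBC


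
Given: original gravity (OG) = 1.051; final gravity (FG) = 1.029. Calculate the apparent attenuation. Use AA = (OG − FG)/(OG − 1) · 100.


AA = (1.051 − 1.029)/(1.051 − 1) · 100

43.1373 %


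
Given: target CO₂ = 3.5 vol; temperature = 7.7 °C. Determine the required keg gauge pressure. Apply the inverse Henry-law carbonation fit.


psi = vols/(0.01821 + 0.09011·e^(−0.04·T)) − 14.695
psi = 3.5/(0.01821 + 0.09011·e^(−0.04·7.7)) − 14.695

26.7579 psi


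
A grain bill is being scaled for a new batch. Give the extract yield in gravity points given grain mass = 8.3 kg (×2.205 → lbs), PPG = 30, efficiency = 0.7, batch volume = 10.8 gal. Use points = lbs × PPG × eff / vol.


lbs = 8.3 × 2.205 = 18.3015
points = 18.3015 × 30 × 0.7 / 10.8

35.5862 points


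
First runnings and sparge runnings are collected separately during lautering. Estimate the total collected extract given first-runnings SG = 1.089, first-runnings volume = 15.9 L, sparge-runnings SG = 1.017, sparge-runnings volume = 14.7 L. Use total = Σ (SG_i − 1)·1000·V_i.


first = (1.089 − 1)·1000·15.9 = 1415.1000
sparge = (1.017 − 1)·1000·14.7 = 249.9000
total = 1415.1000 + 249.9000

1665.0000 gravity·L


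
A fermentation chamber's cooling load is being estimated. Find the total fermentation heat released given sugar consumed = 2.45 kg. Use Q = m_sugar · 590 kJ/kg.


Q = 2.45 · 590

1445.5000 kJ


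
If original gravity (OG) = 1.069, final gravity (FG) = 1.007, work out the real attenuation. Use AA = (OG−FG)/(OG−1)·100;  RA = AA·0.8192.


AA = (1.069 − 1.007)/(1.069 − 1)·100 = 89.8551
RA = 89.8551·0.8192

73.6093 %


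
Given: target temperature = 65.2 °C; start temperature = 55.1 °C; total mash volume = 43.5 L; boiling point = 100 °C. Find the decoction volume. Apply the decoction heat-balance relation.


V_dec = V_total·(T_target − T_start)/(T_boil − T_start)
V_dec = 43.5·(65.2 − 55.1)/(100 − 55.1)

9.7851 L


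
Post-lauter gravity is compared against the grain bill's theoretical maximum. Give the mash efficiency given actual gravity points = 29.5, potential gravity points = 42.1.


efficiency = actual / potential × 100
efficiency = 29.5 / 42.1 × 100

70.0713 %


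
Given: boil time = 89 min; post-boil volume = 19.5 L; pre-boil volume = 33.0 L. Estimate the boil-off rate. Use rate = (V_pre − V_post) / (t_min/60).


rate = (33.0 − 19.5) / (89/60)

9.1011 L/hr


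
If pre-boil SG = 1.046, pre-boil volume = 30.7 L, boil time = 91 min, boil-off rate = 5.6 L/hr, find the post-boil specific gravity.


V_post = V_pre − rate·(t/60);  SG_post = 1 + (SG_pre−1)·V_pre/V_post
V_post = 30.7 − 5.6·(91/60) = 22.2067
SG_post = 1 + (1.046 − 1)·30.7/22.2067

1.0636


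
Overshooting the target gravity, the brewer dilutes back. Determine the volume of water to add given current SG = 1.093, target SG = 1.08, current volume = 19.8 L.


V_water = V·((SG_curr − 1)/(SG_target − 1) − 1)
V_water = 19.8·((1.093 − 1)/(1.08 − 1) − 1)

3.2175 L


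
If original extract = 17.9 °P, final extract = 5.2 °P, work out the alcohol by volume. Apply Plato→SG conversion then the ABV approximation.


SG = 259/(259 − P);  ABV = (OG − FG)·131.25
OG = 259/(259 − 17.9) = 1.0742
FG = 259/(259 − 5.2) = 1.0205
ABV = (1.0742 − 1.0205)·131.25

7.0553 % ABV


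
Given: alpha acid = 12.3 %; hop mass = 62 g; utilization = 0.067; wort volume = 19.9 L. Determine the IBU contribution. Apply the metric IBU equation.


IBU = (α/100)·mass·U·1000 / V
IBU = (12.3/100)·62·0.067·1000 / 19.9

25.6755 IBU


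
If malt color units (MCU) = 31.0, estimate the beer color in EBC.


SRM = 1.4922·MCU^0.6859;  EBC = SRM·1.97
SRM = 1.4922·31.0^0.6859 = 15.7308
EBC = 15.7308·1.97

30.9898 EBC


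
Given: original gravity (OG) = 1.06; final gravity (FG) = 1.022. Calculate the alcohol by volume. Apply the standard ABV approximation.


ABV = (OG − FG) · 131.25
ABV = (1.06 − 1.022) · 131.25

4.9875 % ABV


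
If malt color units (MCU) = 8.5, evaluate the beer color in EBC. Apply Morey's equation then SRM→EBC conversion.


SRM = 1.4922·MCU^0.6859;  EBC = SRM·1.97
SRM = 1.4922·8.5^0.6859 = 6.4761
EBC = 6.4761·1.97

12.7580 EBC


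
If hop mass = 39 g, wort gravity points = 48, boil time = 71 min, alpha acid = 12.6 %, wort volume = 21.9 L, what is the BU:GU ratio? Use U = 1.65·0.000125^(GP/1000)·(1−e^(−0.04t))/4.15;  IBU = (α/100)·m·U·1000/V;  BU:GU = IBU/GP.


U = 1.65·0.000125^(48/1000)·(1−e^(−0.04·71))/4.15 = 0.2432
IBU = (12.6/100)·39·0.2432·1000/21.9 = 54.5674
BU:GU = 54.5674/48

1.1368


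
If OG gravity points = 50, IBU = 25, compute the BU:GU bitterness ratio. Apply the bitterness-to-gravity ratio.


BU:GU = IBU / OG_points
BU:GU = 25 / 50

0.5000


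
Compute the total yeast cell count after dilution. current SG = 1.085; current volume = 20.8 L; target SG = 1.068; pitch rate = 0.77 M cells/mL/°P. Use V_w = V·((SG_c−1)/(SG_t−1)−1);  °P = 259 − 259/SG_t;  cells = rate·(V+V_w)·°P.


V_w = 20.8·((1.085−1)/(1.068−1)−1) = 5.2000
V_final = 20.8 + 5.2000 = 26.0000
°P = 259 − 259/1.068 = 16.4906
cells = 0.77·26.0000·16.4906

330.1425 billion cells


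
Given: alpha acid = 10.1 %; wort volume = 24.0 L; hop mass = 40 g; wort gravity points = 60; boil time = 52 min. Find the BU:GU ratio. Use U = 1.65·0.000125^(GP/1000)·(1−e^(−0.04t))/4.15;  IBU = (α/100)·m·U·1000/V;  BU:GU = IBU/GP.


U = 1.65·0.000125^(60/1000)·(1−e^(−0.04·52))/4.15 = 0.2029
IBU = (10.1/100)·40·0.2029·1000/24.0 = 34.1557
BU:GU = 34.1557/60

0.5693


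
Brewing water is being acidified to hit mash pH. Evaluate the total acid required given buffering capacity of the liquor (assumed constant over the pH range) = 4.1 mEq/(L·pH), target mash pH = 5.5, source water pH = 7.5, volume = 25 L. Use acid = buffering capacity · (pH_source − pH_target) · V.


acid = 4.1 · (7.5 − 5.5) · 25

205.0000 mEq


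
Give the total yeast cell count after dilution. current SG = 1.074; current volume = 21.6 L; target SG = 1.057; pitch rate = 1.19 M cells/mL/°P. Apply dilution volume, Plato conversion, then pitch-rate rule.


V_w = V·((SG_c−1)/(SG_t−1)−1);  °P = 259 − 259/SG_t;  cells = rate·(V+V_w)·°P
V_w = 21.6·((1.074−1)/(1.057−1)−1) = 6.4421
V_final = 21.6 + 6.4421 = 28.0421
°P = 259 − 259/1.057 = 13.9669
cells = 1.19·28.0421·13.9669

466.0765 billion cells


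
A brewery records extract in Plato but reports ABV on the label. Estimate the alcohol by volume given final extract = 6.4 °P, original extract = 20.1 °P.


SG = 259/(259 − P);  ABV = (OG − FG)·131.25
OG = 259/(259 − 20.1) = 1.0841
FG = 259/(259 − 6.4) = 1.0253
ABV = (1.0841 − 1.0253)·131.25

7.7174 % ABV


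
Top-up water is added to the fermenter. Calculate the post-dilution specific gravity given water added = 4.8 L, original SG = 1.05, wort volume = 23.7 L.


SG_new = 1 + (SG_old − 1)·V_old/(V_old + V_water)
pts = (1.05 − 1)·1000·23.7/(23.7 + 4.8) = 41.5789
SG_new = 1 + 41.5789/1000

1.0416


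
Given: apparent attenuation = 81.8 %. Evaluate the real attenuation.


RA = AA · 0.8192
RA = 81.8 · 0.8192

67.0106 %


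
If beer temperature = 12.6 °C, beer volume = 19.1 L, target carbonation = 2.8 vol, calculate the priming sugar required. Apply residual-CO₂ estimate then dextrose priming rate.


residual = 14.695·(0.01821 + 0.09011·e^(−0.04·T));  sugar = (target − residual)·4.0·V
residual = 14.695·(0.01821 + 0.09011·e^(−0.04·12.6)) = 1.0675
sugar = (2.8 − 1.0675)·4.0·19.1

132.3601 g


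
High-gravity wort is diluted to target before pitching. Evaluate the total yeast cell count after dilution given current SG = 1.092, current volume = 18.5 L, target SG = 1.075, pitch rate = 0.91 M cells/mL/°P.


V_w = V·((SG_c−1)/(SG_t−1)−1);  °P = 259 − 259/SG_t;  cells = rate·(V+V_w)·°P
V_w = 18.5·((1.092−1)/(1.075−1)−1) = 4.1933
V_final = 18.5 + 4.1933 = 22.6933
°P = 259 − 259/1.075 = 18.0698
cells = 0.91·22.6933·18.0698

373.1576 billion cells


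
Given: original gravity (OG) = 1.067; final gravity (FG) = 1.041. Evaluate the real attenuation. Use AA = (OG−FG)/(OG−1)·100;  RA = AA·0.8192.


AA = (1.067 − 1.041)/(1.067 − 1)·100 = 38.8060
RA = 38.8060·0.8192

31.7899 %


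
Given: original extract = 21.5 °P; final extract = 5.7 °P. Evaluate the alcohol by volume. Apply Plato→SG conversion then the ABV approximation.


SG = 259/(259 − P);  ABV = (OG − FG)·131.25
OG = 259/(259 − 21.5) = 1.0905
FG = 259/(259 − 5.7) = 1.0225
ABV = (1.0905 − 1.0225)·131.25

8.9281 % ABV


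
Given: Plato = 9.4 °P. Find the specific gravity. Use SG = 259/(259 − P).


SG = 259/(259 − 9.4)

1.0377


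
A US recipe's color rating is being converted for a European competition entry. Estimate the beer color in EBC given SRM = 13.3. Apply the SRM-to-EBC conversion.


EBC = SRM · 1.97
EBC = 13.3 · 1.97

26.2010 EBC


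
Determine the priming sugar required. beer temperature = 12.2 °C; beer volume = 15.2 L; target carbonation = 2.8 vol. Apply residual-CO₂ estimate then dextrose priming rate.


residual = 14.695·(0.01821 + 0.09011·e^(−0.04·T));  sugar = (target − residual)·4.0·V
residual = 14.695·(0.01821 + 0.09011·e^(−0.04·12.2)) = 1.0804
sugar = (2.8 − 1.0804)·4.0·15.2

104.5493 g


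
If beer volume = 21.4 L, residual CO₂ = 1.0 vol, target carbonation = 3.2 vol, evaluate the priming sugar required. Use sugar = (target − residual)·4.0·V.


sugar = (3.2 − 1.0)·4.0·21.4

188.3200 g


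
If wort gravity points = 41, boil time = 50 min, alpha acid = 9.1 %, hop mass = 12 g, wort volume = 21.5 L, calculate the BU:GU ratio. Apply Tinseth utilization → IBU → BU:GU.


U = 1.65·0.000125^(GP/1000)·(1−e^(−0.04t))/4.15;  IBU = (α/100)·m·U·1000/V;  BU:GU = IBU/GP
U = 1.65·0.000125^(41/1000)·(1−e^(−0.04·50))/4.15 = 0.2378
IBU = (9.1/100)·12·0.2378·1000/21.5 = 12.0793
BU:GU = 12.0793/41

0.2946


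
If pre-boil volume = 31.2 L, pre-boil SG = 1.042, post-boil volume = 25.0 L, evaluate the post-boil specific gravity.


SG_post = 1 + (SG_pre − 1)·V_pre/V_post
pts_pre = (1.042 − 1)·1000 = 42.0000
pts_post = 42.0000·31.2/25.0 = 52.4160
SG_post = 1 + 52.4160/1000

1.0524


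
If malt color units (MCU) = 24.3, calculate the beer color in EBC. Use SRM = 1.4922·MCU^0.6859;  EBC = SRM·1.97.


SRM = 1.4922·24.3^0.6859 = 13.3111
EBC = 13.3111·1.97

26.2229 EBC


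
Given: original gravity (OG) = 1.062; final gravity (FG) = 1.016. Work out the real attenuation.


AA = (OG−FG)/(OG−1)·100;  RA = AA·0.8192
AA = (1.062 − 1.016)/(1.062 − 1)·100 = 74.1935
RA = 74.1935·0.8192

60.7794 %


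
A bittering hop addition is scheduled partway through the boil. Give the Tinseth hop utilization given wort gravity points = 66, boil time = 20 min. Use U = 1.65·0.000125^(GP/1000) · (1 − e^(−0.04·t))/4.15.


bigness = 1.65·0.000125^(66/1000) = 0.9118
boil_factor = (1 − e^(−0.04·20))/4.15 = 0.1327
U = 0.9118 · 0.1327

0.1210


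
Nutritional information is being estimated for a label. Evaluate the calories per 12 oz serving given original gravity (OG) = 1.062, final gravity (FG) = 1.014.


ABW = (OG−FG)·131.25·0.79/FG;  °P = 259 − 259/SG (for OG→OE and FG→AE);  RE = 0.1808·OE + 0.8192·AE;  Cal = (6.9·ABW + 4·(RE−0.1))·FG·3.55
ABW = (1.062 − 1.014)·131.25·0.79/1.014 = 4.9083
OE = 259 − 259/1.062 = 15.1205 °P
AE = 259 − 259/1.014 = 3.5759 °P
RE = 0.1808·15.1205 + 0.8192·3.5759 = 5.6632 °P
Cal = (6.9·4.9083 + 4·(5.6632−0.1))·1.014·3.55

202.0150 kcal


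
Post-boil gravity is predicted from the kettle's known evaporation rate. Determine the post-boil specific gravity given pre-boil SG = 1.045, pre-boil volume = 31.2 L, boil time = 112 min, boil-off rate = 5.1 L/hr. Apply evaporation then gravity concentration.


V_post = V_pre − rate·(t/60);  SG_post = 1 + (SG_pre−1)·V_pre/V_post
V_post = 31.2 − 5.1·(112/60) = 21.6800
SG_post = 1 + (1.045 − 1)·31.2/21.6800

1.0648


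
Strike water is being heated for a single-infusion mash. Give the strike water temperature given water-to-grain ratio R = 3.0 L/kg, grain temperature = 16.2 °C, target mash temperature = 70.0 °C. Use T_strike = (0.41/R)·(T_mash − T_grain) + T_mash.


T_strike = (0.41/3.0)·(70.0 − 16.2) + 70.0

77.3527 °C


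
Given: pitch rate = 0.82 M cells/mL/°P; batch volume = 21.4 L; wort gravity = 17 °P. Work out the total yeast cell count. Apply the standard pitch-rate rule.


cells (billions) = rate · V_L · °P
cells = 0.82 · 21.4 · 17

298.3160 billion cells


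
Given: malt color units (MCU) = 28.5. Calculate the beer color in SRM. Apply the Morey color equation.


SRM = 1.4922 · MCU^0.6859
SRM = 1.4922 · 28.5^0.6859

14.8493 SRM


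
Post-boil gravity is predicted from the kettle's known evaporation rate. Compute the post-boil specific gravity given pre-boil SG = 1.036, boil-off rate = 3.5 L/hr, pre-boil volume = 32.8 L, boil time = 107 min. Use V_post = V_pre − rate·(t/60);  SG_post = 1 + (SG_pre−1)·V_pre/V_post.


V_post = 32.8 − 3.5·(107/60) = 26.5583
SG_post = 1 + (1.036 − 1)·32.8/26.5583

1.0445


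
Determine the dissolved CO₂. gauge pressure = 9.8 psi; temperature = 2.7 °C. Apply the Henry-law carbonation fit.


vols = (P + 14.695)·(0.01821 + 0.09011·e^(−0.04·T))
vols = (9.8 + 14.695)·(0.01821 + 0.09011·e^(−0.04·2.7))

2.4273 volumes


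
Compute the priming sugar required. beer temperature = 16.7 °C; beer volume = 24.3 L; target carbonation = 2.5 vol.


residual = 14.695·(0.01821 + 0.09011·e^(−0.04·T));  sugar = (target − residual)·4.0·V
residual = 14.695·(0.01821 + 0.09011·e^(−0.04·16.7)) = 0.9465
sugar = (2.5 − 0.9465)·4.0·24.3

150.9963 g


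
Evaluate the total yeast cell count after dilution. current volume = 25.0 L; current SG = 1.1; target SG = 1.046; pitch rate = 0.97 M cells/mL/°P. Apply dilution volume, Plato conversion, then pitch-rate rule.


V_w = V·((SG_c−1)/(SG_t−1)−1);  °P = 259 − 259/SG_t;  cells = rate·(V+V_w)·°P
V_w = 25.0·((1.1−1)/(1.046−1)−1) = 29.3478
V_final = 25.0 + 29.3478 = 54.3478
°P = 259 − 259/1.046 = 11.3901
cells = 0.97·54.3478·11.3901

600.4541 billion cells


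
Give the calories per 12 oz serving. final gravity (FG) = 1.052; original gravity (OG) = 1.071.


ABW = (OG−FG)·131.25·0.79/FG;  °P = 259 − 259/SG (for OG→OE and FG→AE);  RE = 0.1808·OE + 0.8192·AE;  Cal = (6.9·ABW + 4·(RE−0.1))·FG·3.55
ABW = (1.071 − 1.052)·131.25·0.79/1.052 = 1.8727
OE = 259 − 259/1.071 = 17.1699 °P
AE = 259 − 259/1.052 = 12.8023 °P
RE = 0.1808·17.1699 + 0.8192·12.8023 = 13.5920 °P
Cal = (6.9·1.8727 + 4·(13.5920−0.1))·1.052·3.55

249.8049 kcal


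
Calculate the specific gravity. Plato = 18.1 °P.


SG = 259/(259 − P)
SG = 259/(259 − 18.1)

1.0751


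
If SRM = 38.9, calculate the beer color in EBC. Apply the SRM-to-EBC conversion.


EBC = SRM · 1.97
EBC = 38.9 · 1.97

76.6330 EBC


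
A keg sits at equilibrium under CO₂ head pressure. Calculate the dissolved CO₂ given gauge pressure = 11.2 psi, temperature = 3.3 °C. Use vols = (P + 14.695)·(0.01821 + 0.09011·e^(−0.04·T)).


vols = (11.2 + 14.695)·(0.01821 + 0.09011·e^(−0.04·3.3))

2.5164 volumes


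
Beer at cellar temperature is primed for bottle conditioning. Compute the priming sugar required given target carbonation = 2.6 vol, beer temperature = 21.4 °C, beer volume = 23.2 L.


residual = 14.695·(0.01821 + 0.09011·e^(−0.04·T));  sugar = (target − residual)·4.0·V
residual = 14.695·(0.01821 + 0.09011·e^(−0.04·21.4)) = 0.8302
sugar = (2.6 − 0.8302)·4.0·23.2

164.2394 g


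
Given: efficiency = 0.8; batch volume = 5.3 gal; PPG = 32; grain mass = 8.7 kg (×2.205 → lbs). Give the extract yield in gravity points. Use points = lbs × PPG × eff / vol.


lbs = 8.7 × 2.205 = 19.1835
points = 19.1835 × 32 × 0.8 / 5.3

92.6599 points


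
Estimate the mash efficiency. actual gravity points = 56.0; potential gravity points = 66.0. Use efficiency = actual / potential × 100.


efficiency = 56.0 / 66.0 × 100

84.8485 %


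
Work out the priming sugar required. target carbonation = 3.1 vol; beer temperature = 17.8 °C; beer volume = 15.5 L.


residual = 14.695·(0.01821 + 0.09011·e^(−0.04·T));  sugar = (target − residual)·4.0·V
residual = 14.695·(0.01821 + 0.09011·e^(−0.04·17.8)) = 0.9173
sugar = (3.1 − 0.9173)·4.0·15.5

135.3265 g


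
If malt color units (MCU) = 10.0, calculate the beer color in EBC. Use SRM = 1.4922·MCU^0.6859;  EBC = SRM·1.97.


SRM = 1.4922·10.0^0.6859 = 7.2398
EBC = 7.2398·1.97

14.2624 EBC


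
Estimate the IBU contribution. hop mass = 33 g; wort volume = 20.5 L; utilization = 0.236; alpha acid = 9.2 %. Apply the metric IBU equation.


IBU = (α/100)·mass·U·1000 / V
IBU = (9.2/100)·33·0.236·1000 / 20.5

34.9510 IBU


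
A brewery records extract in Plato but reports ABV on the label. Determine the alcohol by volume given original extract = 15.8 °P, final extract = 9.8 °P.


SG = 259/(259 − P);  ABV = (OG − FG)·131.25
OG = 259/(259 − 15.8) = 1.0650
FG = 259/(259 − 9.8) = 1.0393
ABV = (1.0650 − 1.0393)·131.25

3.3654 % ABV


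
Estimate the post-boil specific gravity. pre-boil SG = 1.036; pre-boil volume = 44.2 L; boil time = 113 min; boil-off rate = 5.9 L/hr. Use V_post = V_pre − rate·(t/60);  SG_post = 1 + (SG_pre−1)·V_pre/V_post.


V_post = 44.2 − 5.9·(113/60) = 33.0883
SG_post = 1 + (1.036 − 1)·44.2/33.0883

1.0481


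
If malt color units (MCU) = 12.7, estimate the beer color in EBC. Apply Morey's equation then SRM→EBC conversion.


SRM = 1.4922·MCU^0.6859;  EBC = SRM·1.97
SRM = 1.4922·12.7^0.6859 = 8.5295
EBC = 8.5295·1.97

16.8032 EBC


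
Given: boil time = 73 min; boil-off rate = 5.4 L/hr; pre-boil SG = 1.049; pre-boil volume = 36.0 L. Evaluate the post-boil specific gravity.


V_post = V_pre − rate·(t/60);  SG_post = 1 + (SG_pre−1)·V_pre/V_post
V_post = 36.0 − 5.4·(73/60) = 29.4300
SG_post = 1 + (1.049 − 1)·36.0/29.4300

1.0599


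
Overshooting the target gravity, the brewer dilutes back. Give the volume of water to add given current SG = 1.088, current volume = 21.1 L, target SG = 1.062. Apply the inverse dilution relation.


V_water = V·((SG_curr − 1)/(SG_target − 1) − 1)
V_water = 21.1·((1.088 − 1)/(1.062 − 1) − 1)

8.8484 L


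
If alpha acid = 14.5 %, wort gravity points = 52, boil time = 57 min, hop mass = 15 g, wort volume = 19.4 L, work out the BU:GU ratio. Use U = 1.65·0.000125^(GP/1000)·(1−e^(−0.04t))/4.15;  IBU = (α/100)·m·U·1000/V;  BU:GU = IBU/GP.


U = 1.65·0.000125^(52/1000)·(1−e^(−0.04·57))/4.15 = 0.2237
IBU = (14.5/100)·15·0.2237·1000/19.4 = 25.0768
BU:GU = 25.0768/52

0.4822


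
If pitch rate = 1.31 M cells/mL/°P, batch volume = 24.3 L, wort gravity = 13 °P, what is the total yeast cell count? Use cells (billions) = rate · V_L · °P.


cells = 1.31 · 24.3 · 13

413.8290 billion cells


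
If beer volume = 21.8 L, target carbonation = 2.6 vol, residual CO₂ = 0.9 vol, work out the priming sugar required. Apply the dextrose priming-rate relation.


sugar = (target − residual)·4.0·V
sugar = (2.6 − 0.9)·4.0·21.8

148.2400 g


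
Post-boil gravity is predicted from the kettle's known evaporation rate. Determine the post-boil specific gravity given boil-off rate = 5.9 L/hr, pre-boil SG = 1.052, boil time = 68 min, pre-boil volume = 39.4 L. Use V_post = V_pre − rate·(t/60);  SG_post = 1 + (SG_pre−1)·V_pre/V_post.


V_post = 39.4 − 5.9·(68/60) = 32.7133
SG_post = 1 + (1.052 − 1)·39.4/32.7133

1.0626


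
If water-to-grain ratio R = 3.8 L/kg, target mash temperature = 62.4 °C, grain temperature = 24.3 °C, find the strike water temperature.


T_strike = (0.41/R)·(T_mash − T_grain) + T_mash
T_strike = (0.41/3.8)·(62.4 − 24.3) + 62.4

66.5108 °C


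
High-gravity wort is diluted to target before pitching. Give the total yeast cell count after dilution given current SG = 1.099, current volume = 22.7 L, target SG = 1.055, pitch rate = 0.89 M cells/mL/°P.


V_w = V·((SG_c−1)/(SG_t−1)−1);  °P = 259 − 259/SG_t;  cells = rate·(V+V_w)·°P
V_w = 22.7·((1.099−1)/(1.055−1)−1) = 18.1600
V_final = 22.7 + 18.1600 = 40.8600
°P = 259 − 259/1.055 = 13.5024
cells = 0.89·40.8600·13.5024

491.0191 billion cells


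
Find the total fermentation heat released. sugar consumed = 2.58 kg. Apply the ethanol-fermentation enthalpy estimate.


Q = m_sugar · 590 kJ/kg
Q = 2.58 · 590

1522.2000 kJ


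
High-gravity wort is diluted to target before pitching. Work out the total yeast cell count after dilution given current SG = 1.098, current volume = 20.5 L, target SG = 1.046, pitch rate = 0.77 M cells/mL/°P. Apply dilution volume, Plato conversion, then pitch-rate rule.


V_w = V·((SG_c−1)/(SG_t−1)−1);  °P = 259 − 259/SG_t;  cells = rate·(V+V_w)·°P
V_w = 20.5·((1.098−1)/(1.046−1)−1) = 23.1739
V_final = 20.5 + 23.1739 = 43.6739
°P = 259 − 259/1.046 = 11.3901
cells = 0.77·43.6739·11.3901

383.0352 billion cells


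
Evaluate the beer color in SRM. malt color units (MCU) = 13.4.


SRM = 1.4922 · MCU^0.6859
SRM = 1.4922 · 13.4^0.6859

8.8493 SRM


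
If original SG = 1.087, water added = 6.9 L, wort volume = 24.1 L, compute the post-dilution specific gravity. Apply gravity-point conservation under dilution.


SG_new = 1 + (SG_old − 1)·V_old/(V_old + V_water)
pts = (1.087 − 1)·1000·24.1/(24.1 + 6.9) = 67.6355
SG_new = 1 + 67.6355/1000

1.0676


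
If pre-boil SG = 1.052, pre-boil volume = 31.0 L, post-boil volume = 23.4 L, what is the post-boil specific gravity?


SG_post = 1 + (SG_pre − 1)·V_pre/V_post
pts_pre = (1.052 − 1)·1000 = 52.0000
pts_post = 52.0000·31.0/23.4 = 68.8889
SG_post = 1 + 68.8889/1000

1.0689


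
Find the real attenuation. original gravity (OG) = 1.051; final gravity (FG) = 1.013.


AA = (OG−FG)/(OG−1)·100;  RA = AA·0.8192
AA = (1.051 − 1.013)/(1.051 − 1)·100 = 74.5098
RA = 74.5098·0.8192

61.0384 %


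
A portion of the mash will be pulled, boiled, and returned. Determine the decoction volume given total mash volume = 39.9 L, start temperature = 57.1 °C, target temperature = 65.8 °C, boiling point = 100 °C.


V_dec = V_total·(T_target − T_start)/(T_boil − T_start)
V_dec = 39.9·(65.8 − 57.1)/(100 − 57.1)

8.0916 L


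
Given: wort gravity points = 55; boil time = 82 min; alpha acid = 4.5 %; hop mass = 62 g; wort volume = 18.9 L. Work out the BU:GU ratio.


U = 1.65·0.000125^(GP/1000)·(1−e^(−0.04t))/4.15;  IBU = (α/100)·m·U·1000/V;  BU:GU = IBU/GP
U = 1.65·0.000125^(55/1000)·(1−e^(−0.04·82))/4.15 = 0.2334
IBU = (4.5/100)·62·0.2334·1000/18.9 = 34.4549
BU:GU = 34.4549/55

0.6265


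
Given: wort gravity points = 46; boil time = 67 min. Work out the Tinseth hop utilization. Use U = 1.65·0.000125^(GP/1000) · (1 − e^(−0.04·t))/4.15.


bigness = 1.65·0.000125^(46/1000) = 1.0913
boil_factor = (1 − e^(−0.04·67))/4.15 = 0.2244
U = 1.0913 · 0.2244

0.2449


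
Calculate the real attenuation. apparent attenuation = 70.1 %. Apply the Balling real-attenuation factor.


RA = AA · 0.8192
RA = 70.1 · 0.8192

57.4259 %


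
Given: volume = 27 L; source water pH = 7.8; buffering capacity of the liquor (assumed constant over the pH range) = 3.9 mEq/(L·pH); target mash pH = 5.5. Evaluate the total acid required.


acid = buffering capacity · (pH_source − pH_target) · V
acid = 3.9 · (7.8 − 5.5) · 27

242.1900 mEq


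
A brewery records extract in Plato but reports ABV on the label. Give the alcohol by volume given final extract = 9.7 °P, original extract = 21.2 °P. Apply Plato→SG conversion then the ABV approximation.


SG = 259/(259 − P);  ABV = (OG − FG)·131.25
OG = 259/(259 − 21.2) = 1.0892
FG = 259/(259 − 9.7) = 1.0389
ABV = (1.0892 − 1.0389)·131.25

6.5942 % ABV


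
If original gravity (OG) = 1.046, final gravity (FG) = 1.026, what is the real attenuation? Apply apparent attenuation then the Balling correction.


AA = (OG−FG)/(OG−1)·100;  RA = AA·0.8192
AA = (1.046 − 1.026)/(1.046 − 1)·100 = 43.4783
RA = 43.4783·0.8192

35.6174 %


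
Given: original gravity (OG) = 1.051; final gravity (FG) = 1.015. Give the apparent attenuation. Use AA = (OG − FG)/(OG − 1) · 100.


AA = (1.051 − 1.015)/(1.051 − 1) · 100

70.5882 %


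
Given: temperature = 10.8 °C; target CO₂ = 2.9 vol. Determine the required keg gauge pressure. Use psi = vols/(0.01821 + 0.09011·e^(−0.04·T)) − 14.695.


psi = 2.9/(0.01821 + 0.09011·e^(−0.04·10.8)) − 14.695

23.1096 psi


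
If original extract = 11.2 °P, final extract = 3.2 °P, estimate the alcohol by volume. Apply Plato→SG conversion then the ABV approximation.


SG = 259/(259 − P);  ABV = (OG − FG)·131.25
OG = 259/(259 − 11.2) = 1.0452
FG = 259/(259 − 3.2) = 1.0125
ABV = (1.0452 − 1.0125)·131.25

4.2903 % ABV


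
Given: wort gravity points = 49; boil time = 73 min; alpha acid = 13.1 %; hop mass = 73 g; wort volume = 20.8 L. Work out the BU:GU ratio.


U = 1.65·0.000125^(GP/1000)·(1−e^(−0.04t))/4.15;  IBU = (α/100)·m·U·1000/V;  BU:GU = IBU/GP
U = 1.65·0.000125^(49/1000)·(1−e^(−0.04·73))/4.15 = 0.2422
IBU = (13.1/100)·73·0.2422·1000/20.8 = 111.3363
BU:GU = 111.3363/49

2.2722


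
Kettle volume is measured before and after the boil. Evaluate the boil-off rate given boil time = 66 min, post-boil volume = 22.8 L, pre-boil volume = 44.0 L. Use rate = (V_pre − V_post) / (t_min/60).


rate = (44.0 − 22.8) / (66/60)

19.2727 L/hr


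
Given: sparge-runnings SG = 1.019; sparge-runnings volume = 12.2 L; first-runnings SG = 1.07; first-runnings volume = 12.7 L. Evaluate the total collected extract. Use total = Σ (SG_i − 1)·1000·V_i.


first = (1.07 − 1)·1000·12.7 = 889.0000
sparge = (1.019 − 1)·1000·12.2 = 231.8000
total = 889.0000 + 231.8000

1120.8000 gravity·L


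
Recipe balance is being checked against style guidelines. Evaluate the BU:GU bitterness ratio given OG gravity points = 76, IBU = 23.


BU:GU = IBU / OG_points
BU:GU = 23 / 76

0.3026


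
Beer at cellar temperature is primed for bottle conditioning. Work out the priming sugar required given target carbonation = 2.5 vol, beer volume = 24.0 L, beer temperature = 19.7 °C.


residual = 14.695·(0.01821 + 0.09011·e^(−0.04·T));  sugar = (target − residual)·4.0·V
residual = 14.695·(0.01821 + 0.09011·e^(−0.04·19.7)) = 0.8698
sugar = (2.5 − 0.8698)·4.0·24.0

156.5025 g


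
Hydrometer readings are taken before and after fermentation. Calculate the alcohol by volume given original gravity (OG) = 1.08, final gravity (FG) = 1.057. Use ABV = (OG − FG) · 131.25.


ABV = (1.08 − 1.057) · 131.25

3.0188 % ABV


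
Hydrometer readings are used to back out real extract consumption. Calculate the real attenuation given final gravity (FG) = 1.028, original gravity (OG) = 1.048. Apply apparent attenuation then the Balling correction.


AA = (OG−FG)/(OG−1)·100;  RA = AA·0.8192
AA = (1.048 − 1.028)/(1.048 − 1)·100 = 41.6667
RA = 41.6667·0.8192

34.1333 %


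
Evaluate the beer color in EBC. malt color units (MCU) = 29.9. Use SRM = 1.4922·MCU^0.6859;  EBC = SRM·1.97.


SRM = 1.4922·29.9^0.6859 = 15.3458
EBC = 15.3458·1.97

30.2313 EBC


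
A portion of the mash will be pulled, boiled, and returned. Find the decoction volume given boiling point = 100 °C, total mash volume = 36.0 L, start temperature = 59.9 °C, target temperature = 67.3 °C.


V_dec = V_total·(T_target − T_start)/(T_boil − T_start)
V_dec = 36.0·(67.3 − 59.9)/(100 − 59.9)

6.6434 L


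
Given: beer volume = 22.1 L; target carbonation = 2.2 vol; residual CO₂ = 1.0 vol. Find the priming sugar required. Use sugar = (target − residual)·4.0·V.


sugar = (2.2 − 1.0)·4.0·22.1

106.0800 g


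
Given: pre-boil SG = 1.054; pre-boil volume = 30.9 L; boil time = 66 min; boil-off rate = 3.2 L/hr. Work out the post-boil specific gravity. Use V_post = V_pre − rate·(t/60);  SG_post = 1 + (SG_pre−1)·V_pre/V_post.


V_post = 30.9 − 3.2·(66/60) = 27.3800
SG_post = 1 + (1.054 − 1)·30.9/27.3800

1.0609


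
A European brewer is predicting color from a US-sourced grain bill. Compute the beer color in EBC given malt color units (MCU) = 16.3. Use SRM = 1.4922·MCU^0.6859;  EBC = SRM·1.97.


SRM = 1.4922·16.3^0.6859 = 10.1220
EBC = 10.1220·1.97

19.9403 EBC


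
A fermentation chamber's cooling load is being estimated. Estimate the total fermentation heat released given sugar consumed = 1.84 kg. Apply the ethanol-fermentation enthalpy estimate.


Q = m_sugar · 590 kJ/kg
Q = 1.84 · 590

1085.6000 kJ


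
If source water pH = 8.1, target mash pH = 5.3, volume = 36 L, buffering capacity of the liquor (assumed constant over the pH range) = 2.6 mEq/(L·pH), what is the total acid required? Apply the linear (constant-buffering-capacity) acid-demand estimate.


acid = buffering capacity · (pH_source − pH_target) · V
acid = 2.6 · (8.1 − 5.3) · 36

262.0800 mEq


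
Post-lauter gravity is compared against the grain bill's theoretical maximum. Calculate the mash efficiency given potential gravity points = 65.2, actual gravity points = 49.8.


efficiency = actual / potential × 100
efficiency = 49.8 / 65.2 × 100

76.3804 %


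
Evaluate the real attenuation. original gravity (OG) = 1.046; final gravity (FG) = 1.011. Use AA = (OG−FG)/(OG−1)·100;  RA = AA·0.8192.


AA = (1.046 − 1.011)/(1.046 − 1)·100 = 76.0870
RA = 76.0870·0.8192

62.3304 %


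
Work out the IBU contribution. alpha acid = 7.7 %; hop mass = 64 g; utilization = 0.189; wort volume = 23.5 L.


IBU = (α/100)·mass·U·1000 / V
IBU = (7.7/100)·64·0.189·1000 / 23.5

39.6337 IBU


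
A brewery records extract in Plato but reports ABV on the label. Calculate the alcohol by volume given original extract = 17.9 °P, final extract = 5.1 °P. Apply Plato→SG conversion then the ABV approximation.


SG = 259/(259 − P);  ABV = (OG − FG)·131.25
OG = 259/(259 − 17.9) = 1.0742
FG = 259/(259 − 5.1) = 1.0201
ABV = (1.0742 − 1.0201)·131.25

7.1080 % ABV


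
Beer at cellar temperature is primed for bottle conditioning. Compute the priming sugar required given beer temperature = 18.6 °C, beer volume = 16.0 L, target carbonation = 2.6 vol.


residual = 14.695·(0.01821 + 0.09011·e^(−0.04·T));  sugar = (target − residual)·4.0·V
residual = 14.695·(0.01821 + 0.09011·e^(−0.04·18.6)) = 0.8969
sugar = (2.6 − 0.8969)·4.0·16.0

109.0015 g


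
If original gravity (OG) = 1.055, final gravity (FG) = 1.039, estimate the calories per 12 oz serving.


ABW = (OG−FG)·131.25·0.79/FG;  °P = 259 − 259/SG (for OG→OE and FG→AE);  RE = 0.1808·OE + 0.8192·AE;  Cal = (6.9·ABW + 4·(RE−0.1))·FG·3.55
ABW = (1.055 − 1.039)·131.25·0.79/1.039 = 1.5967
OE = 259 − 259/1.055 = 13.5024 °P
AE = 259 − 259/1.039 = 9.7218 °P
RE = 0.1808·13.5024 + 0.8192·9.7218 = 10.4054 °P
Cal = (6.9·1.5967 + 4·(10.4054−0.1))·1.039·3.55

192.6805 kcal


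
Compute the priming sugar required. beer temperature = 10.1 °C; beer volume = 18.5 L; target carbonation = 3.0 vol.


residual = 14.695·(0.01821 + 0.09011·e^(−0.04·T));  sugar = (target − residual)·4.0·V
residual = 14.695·(0.01821 + 0.09011·e^(−0.04·10.1)) = 1.1517
sugar = (3.0 − 1.1517)·4.0·18.5

136.7766 g


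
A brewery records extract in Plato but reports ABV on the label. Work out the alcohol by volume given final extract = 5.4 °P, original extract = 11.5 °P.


SG = 259/(259 − P);  ABV = (OG − FG)·131.25
OG = 259/(259 − 11.5) = 1.0465
FG = 259/(259 − 5.4) = 1.0213
ABV = (1.0465 − 1.0213)·131.25

3.3037 % ABV


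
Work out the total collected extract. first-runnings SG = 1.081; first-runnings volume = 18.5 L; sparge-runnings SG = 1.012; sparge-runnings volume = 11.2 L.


total = Σ (SG_i − 1)·1000·V_i
first = (1.081 − 1)·1000·18.5 = 1498.5000
sparge = (1.012 − 1)·1000·11.2 = 134.4000
total = 1498.5000 + 134.4000

1632.9000 gravity·L


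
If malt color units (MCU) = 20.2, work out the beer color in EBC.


SRM = 1.4922·MCU^0.6859;  EBC = SRM·1.97
SRM = 1.4922·20.2^0.6859 = 11.7265
EBC = 11.7265·1.97

23.1012 EBC


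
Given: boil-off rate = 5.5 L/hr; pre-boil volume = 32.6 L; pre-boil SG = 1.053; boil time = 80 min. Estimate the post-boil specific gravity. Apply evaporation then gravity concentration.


V_post = V_pre − rate·(t/60);  SG_post = 1 + (SG_pre−1)·V_pre/V_post
V_post = 32.6 − 5.5·(80/60) = 25.2667
SG_post = 1 + (1.053 − 1)·32.6/25.2667

1.0684


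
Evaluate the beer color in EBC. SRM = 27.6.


EBC = SRM · 1.97
EBC = 27.6 · 1.97

54.3720 EBC


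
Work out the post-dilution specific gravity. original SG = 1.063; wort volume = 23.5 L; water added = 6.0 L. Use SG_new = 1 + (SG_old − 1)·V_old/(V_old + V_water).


pts = (1.063 − 1)·1000·23.5/(23.5 + 6.0) = 50.1864
SG_new = 1 + 50.1864/1000

1.0502


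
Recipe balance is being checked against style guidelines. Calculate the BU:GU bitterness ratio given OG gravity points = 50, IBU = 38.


BU:GU = IBU / OG_points
BU:GU = 38 / 50

0.7600


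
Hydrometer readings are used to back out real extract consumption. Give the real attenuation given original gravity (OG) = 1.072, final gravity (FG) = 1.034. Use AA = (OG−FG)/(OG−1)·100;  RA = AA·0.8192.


AA = (1.072 − 1.034)/(1.072 − 1)·100 = 52.7778
RA = 52.7778·0.8192

43.2356 %


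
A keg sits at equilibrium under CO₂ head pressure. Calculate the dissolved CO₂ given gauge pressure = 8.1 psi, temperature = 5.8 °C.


vols = (P + 14.695)·(0.01821 + 0.09011·e^(−0.04·T))
vols = (8.1 + 14.695)·(0.01821 + 0.09011·e^(−0.04·5.8))

2.0439 volumes


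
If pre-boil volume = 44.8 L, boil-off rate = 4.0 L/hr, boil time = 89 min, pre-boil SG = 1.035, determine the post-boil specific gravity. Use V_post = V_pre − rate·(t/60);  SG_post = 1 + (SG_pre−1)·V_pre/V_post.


V_post = 44.8 − 4.0·(89/60) = 38.8667
SG_post = 1 + (1.035 − 1)·44.8/38.8667

1.0403


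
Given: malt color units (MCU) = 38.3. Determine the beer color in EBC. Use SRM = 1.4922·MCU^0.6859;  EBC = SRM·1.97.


SRM = 1.4922·38.3^0.6859 = 18.1862
EBC = 18.1862·1.97

35.8269 EBC


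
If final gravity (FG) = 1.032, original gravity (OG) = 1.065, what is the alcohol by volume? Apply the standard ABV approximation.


ABV = (OG − FG) · 131.25
ABV = (1.065 − 1.032) · 131.25

4.3312 % ABV


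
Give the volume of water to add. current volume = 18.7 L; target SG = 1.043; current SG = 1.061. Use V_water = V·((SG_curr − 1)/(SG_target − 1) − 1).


V_water = 18.7·((1.061 − 1)/(1.043 − 1) − 1)

7.8279 L


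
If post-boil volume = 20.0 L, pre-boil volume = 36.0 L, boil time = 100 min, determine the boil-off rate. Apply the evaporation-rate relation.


rate = (V_pre − V_post) / (t_min/60)
rate = (36.0 − 20.0) / (100/60)

9.6000 L/hr


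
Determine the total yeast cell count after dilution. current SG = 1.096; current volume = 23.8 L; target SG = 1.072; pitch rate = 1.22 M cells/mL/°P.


V_w = V·((SG_c−1)/(SG_t−1)−1);  °P = 259 − 259/SG_t;  cells = rate·(V+V_w)·°P
V_w = 23.8·((1.096−1)/(1.072−1)−1) = 7.9333
V_final = 23.8 + 7.9333 = 31.7333
°P = 259 − 259/1.072 = 17.3955
cells = 1.22·31.7333·17.3955

673.4619 billion cells


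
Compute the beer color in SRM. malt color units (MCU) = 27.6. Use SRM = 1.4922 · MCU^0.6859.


SRM = 1.4922 · 27.6^0.6859

14.5260 SRM


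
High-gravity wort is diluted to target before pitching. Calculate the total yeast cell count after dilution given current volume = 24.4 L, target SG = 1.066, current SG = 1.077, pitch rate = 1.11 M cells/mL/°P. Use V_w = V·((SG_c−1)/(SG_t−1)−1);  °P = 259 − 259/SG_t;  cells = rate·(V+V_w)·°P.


V_w = 24.4·((1.077−1)/(1.066−1)−1) = 4.0667
V_final = 24.4 + 4.0667 = 28.4667
°P = 259 − 259/1.066 = 16.0356
cells = 1.11·28.4667·16.0356

506.6944 billion cells


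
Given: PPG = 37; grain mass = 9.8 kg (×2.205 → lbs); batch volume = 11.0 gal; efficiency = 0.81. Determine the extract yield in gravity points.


points = lbs × PPG × eff / vol
lbs = 9.8 × 2.205 = 21.6090
points = 21.6090 × 37 × 0.81 / 11.0

58.8747 points


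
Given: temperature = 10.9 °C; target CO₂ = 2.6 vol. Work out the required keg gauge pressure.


psi = vols/(0.01821 + 0.09011·e^(−0.04·T)) − 14.695
psi = 2.6/(0.01821 + 0.09011·e^(−0.04·10.9)) − 14.695

19.3023 psi


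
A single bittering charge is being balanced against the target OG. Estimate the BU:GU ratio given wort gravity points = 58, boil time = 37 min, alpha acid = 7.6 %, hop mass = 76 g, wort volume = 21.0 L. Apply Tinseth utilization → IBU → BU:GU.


U = 1.65·0.000125^(GP/1000)·(1−e^(−0.04t))/4.15;  IBU = (α/100)·m·U·1000/V;  BU:GU = IBU/GP
U = 1.65·0.000125^(58/1000)·(1−e^(−0.04·37))/4.15 = 0.1823
IBU = (7.6/100)·76·0.1823·1000/21.0 = 50.1517
BU:GU = 50.1517/58

0.8647


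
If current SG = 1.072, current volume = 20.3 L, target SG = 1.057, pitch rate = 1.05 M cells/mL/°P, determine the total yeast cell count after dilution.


V_w = V·((SG_c−1)/(SG_t−1)−1);  °P = 259 − 259/SG_t;  cells = rate·(V+V_w)·°P
V_w = 20.3·((1.072−1)/(1.057−1)−1) = 5.3421
V_final = 20.3 + 5.3421 = 25.6421
°P = 259 − 259/1.057 = 13.9669
cells = 1.05·25.6421·13.9669

376.0474 billion cells


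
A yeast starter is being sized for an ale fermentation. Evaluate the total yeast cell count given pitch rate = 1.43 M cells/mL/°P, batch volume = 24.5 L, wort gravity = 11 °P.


cells (billions) = rate · V_L · °P
cells = 1.43 · 24.5 · 11

385.3850 billion cells


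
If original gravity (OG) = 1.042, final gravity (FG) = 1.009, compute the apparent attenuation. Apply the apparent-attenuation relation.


AA = (OG − FG)/(OG − 1) · 100
AA = (1.042 − 1.009)/(1.042 − 1) · 100

78.5714 %
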